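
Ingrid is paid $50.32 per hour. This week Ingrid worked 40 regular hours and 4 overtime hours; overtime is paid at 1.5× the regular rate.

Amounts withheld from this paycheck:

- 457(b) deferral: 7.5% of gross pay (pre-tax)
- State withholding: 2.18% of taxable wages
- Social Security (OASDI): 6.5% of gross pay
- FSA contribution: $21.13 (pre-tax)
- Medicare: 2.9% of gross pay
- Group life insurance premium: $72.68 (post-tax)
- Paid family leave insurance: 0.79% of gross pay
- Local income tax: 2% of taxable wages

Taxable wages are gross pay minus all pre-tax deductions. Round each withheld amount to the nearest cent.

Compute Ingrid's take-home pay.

Regular pay: 40 × $50.32 = $2012.80
Overtime pay: 4 × $50.32 × 1.5 = $301.92
Gross pay = $2012.80 + $301.92 = $2314.72
457(b) deferral: $2314.72 × 0.075 = $173.60
FSA contribution: $21.13
Pre-tax total = $173.60 + $21.13 = $194.73
Taxable wages = $2314.72 − $194.73 = $2119.99
State withholding: $2119.99 × 0.0218 = $46.22
Local income tax: $2119.99 × 0.02 = $42.40
Social Security (OASDI): $2314.72 × 0.065 = $150.46
Paid family leave insurance: $2314.72 × 0.0079 = $18.29
Medicare: $2314.72 × 0.029 = $67.13
Group life insurance premium: $72.68
Total deductions = $173.60 + $21.13 + $46.22 + $42.40 + $150.46 + $18.29 + $67.13 + $72.68 = $591.91
Net pay = $2314.72 − $591.91 = $1722.81

$1722.81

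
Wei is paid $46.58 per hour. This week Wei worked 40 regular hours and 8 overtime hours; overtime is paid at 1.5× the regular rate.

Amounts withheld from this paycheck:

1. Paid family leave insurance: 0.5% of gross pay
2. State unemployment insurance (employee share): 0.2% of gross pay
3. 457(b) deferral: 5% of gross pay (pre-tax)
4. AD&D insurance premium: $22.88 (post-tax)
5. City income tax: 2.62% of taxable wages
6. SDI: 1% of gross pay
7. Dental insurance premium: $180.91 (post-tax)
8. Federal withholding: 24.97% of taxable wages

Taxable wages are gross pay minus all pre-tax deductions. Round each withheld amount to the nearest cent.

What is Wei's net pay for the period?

$1421.23

Regular pay: 40 × $46.58 = $1863.20
Overtime pay: 8 × $46.58 × 1.5 = $558.96
Gross pay = $1863.20 + $558.96 = $2422.16
457(b) deferral: $2422.16 × 0.05 = $121.11
Taxable wages = $2422.16 − $121.11 = $2301.05
City income tax: $2301.05 × 0.0262 = $60.29
Federal withholding: $2301.05 × 0.2497 = $574.57
SDI: $2422.16 × 0.01 = $24.22
State unemployment insurance (employee share): $2422.16 × 0.002 = $4.84
Paid family leave insurance: $2422.16 × 0.005 = $12.11
Dental insurance premium: $180.91
AD&D insurance premium: $22.88
Total deductions = $121.11 + $60.29 + $574.57 + $24.22 + $4.84 + $12.11 + $180.91 + $22.88 = $1000.93
Net pay = $2422.16 − $1000.93 = $1421.23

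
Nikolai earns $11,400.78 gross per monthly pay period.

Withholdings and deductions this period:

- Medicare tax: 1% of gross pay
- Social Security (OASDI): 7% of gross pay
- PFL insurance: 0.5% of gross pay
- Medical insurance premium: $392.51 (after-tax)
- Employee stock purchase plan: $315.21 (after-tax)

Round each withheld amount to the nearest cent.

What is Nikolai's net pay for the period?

$9,724.00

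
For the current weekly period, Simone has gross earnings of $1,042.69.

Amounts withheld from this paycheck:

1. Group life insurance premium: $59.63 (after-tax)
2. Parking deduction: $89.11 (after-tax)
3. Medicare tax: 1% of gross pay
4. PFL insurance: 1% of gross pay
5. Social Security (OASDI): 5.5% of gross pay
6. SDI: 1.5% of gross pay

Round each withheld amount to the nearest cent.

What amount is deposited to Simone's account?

Medicare tax: $1,042.69 × 0.01 = $10.43
PFL insurance: $1,042.69 × 0.01 = $10.43
Social Security (OASDI): $1,042.69 × 0.055 = $57.35
SDI: $1,042.69 × 0.015 = $15.64
Group life insurance premium: $59.63
Parking deduction: $89.11
Total deductions = $10.43 + $10.43 + $57.35 + $15.64 + $59.63 + $89.11 = $242.59
Net pay = $1,042.69 − $242.59 = $800.10

$800.10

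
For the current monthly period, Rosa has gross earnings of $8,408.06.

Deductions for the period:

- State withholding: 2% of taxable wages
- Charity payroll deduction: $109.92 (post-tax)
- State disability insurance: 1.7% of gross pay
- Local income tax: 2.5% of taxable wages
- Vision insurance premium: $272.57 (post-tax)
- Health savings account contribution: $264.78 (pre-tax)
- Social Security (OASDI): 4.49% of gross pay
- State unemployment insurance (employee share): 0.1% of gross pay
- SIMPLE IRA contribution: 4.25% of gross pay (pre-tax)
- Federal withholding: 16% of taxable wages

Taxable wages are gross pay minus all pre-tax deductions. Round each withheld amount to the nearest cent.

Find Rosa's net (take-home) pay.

$5,278.46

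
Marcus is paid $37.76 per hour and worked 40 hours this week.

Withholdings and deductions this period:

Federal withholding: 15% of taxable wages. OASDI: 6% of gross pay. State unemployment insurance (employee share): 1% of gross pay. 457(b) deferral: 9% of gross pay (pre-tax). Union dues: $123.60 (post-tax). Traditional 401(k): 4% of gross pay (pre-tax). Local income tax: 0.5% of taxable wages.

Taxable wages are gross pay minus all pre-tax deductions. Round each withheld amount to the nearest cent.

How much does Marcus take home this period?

$881.04

Gross pay: 40 × $37.76 = $1,510.40
Traditional 401(k): $1,510.40 × 0.04 = $60.42
457(b) deferral: $1,510.40 × 0.09 = $135.94
Pre-tax total = $60.42 + $135.94 = $196.36
Taxable wages = $1,510.40 − $196.36 = $1,314.04
Federal withholding: $1,314.04 × 0.15 = $197.11
Local income tax: $1,314.04 × 0.005 = $6.57
State unemployment insurance (employee share): $1,510.40 × 0.01 = $15.10
OASDI: $1,510.40 × 0.06 = $90.62
Union dues: $123.60
Total deductions = $60.42 + $135.94 + $197.11 + $6.57 + $15.10 + $90.62 + $123.60 = $629.36
Net pay = $1,510.40 − $629.36 = $881.04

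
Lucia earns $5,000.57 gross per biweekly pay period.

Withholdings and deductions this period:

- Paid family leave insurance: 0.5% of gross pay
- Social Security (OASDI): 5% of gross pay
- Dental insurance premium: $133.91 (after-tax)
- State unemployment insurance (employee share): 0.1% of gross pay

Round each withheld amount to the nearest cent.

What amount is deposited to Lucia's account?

$4,586.63

State unemployment insurance (employee share): $5,000.57 × 0.001 = $5.00
Paid family leave insurance: $5,000.57 × 0.005 = $25.00
Social Security (OASDI): $5,000.57 × 0.05 = $250.03
Dental insurance premium: $133.91
Total deductions = $5.00 + $25.00 + $250.03 + $133.91 = $413.94
Net pay = $5,000.57 − $413.94 = $4,586.63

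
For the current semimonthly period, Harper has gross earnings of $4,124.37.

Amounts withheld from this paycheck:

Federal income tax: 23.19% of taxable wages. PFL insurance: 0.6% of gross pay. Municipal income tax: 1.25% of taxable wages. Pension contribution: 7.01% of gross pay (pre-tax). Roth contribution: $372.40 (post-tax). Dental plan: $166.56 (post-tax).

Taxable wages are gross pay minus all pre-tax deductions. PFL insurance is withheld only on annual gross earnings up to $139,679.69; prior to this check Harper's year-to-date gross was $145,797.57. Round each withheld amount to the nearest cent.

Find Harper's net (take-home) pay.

$2,358.96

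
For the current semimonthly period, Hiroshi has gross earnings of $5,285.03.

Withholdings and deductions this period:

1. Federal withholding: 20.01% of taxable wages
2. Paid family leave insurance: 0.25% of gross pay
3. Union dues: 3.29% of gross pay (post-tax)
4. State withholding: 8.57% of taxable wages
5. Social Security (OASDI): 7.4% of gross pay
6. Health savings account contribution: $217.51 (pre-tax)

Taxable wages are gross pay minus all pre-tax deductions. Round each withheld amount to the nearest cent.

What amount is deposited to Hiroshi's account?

$3,041.04

Health savings account contribution: $217.51
Taxable wages = $5,285.03 − $217.51 = $5,067.52
Federal withholding: $5,067.52 × 0.2001 = $1,014.01
State withholding: $5,067.52 × 0.0857 = $434.29
Social Security (OASDI): $5,285.03 × 0.074 = $391.09
Paid family leave insurance: $5,285.03 × 0.0025 = $13.21
Union dues: $5,285.03 × 0.0329 = $173.88
Total deductions = $217.51 + $1,014.01 + $434.29 + $391.09 + $13.21 + $173.88 = $2,243.99
Net pay = $5,285.03 − $2,243.99 = $3,041.04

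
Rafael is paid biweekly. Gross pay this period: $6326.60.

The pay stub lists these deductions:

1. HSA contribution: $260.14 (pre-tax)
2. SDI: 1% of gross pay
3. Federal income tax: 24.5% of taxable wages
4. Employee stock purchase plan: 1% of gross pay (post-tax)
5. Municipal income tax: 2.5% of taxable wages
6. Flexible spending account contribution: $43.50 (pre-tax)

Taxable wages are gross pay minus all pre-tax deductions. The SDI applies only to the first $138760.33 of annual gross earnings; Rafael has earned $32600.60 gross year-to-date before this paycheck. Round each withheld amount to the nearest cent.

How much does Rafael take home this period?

$4270.22

HSA contribution: $260.14
Flexible spending account contribution: $43.50
Pre-tax total = $260.14 + $43.50 = $303.64
Taxable wages = $6326.60 − $303.64 = $6022.96
Municipal income tax: $6022.96 × 0.025 = $150.57
Federal income tax: $6022.96 × 0.245 = $1475.63
SDI: cap not yet reached, full $6326.60 is subject → $6326.60 × 0.01 = $63.27
Employee stock purchase plan: $6326.60 × 0.01 = $63.27
Total deductions = $260.14 + $43.50 + $150.57 + $1475.63 + $63.27 + $63.27 = $2056.38
Net pay = $6326.60 − $2056.38 = $4270.22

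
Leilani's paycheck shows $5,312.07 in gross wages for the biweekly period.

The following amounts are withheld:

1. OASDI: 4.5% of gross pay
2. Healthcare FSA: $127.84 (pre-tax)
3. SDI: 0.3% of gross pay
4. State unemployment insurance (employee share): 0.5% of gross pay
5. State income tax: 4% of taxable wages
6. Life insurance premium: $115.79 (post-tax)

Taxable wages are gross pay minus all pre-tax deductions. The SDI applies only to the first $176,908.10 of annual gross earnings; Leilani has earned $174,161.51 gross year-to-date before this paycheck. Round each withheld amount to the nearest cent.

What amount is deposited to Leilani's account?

Healthcare FSA: $127.84
Taxable wages = $5,312.07 − $127.84 = $5,184.23
State income tax: $5,184.23 × 0.04 = $207.37
State unemployment insurance (employee share): $5,312.07 × 0.005 = $26.56
OASDI: $5,312.07 × 0.045 = $239.04
SDI: only $176,908.10 − $174,161.51 = $2,746.59 of this check is subject → $2,746.59 × 0.003 = $8.24
Life insurance premium: $115.79
Total deductions = $127.84 + $207.37 + $26.56 + $239.04 + $8.24 + $115.79 = $724.84
Net pay = $5,312.07 − $724.84 = $4,587.23

$4,587.23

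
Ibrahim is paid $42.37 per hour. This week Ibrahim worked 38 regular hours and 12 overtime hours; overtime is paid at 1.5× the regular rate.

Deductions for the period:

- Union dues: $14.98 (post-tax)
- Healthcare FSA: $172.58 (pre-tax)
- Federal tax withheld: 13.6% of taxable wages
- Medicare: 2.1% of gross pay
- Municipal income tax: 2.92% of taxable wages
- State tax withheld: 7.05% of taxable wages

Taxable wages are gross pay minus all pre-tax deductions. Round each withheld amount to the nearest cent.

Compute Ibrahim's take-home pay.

Regular pay: 38 × $42.37 = $1,610.06
Overtime pay: 12 × $42.37 × 1.5 = $762.66
Gross pay = $1,610.06 + $762.66 = $2,372.72
Healthcare FSA: $172.58
Taxable wages = $2,372.72 − $172.58 = $2,200.14
Municipal income tax: $2,200.14 × 0.0292 = $64.24
State tax withheld: $2,200.14 × 0.0705 = $155.11
Federal tax withheld: $2,200.14 × 0.136 = $299.22
Medicare: $2,372.72 × 0.021 = $49.83
Union dues: $14.98
Total deductions = $172.58 + $64.24 + $155.11 + $299.22 + $49.83 + $14.98 = $755.96
Net pay = $2,372.72 − $755.96 = $1,616.76

$1,616.76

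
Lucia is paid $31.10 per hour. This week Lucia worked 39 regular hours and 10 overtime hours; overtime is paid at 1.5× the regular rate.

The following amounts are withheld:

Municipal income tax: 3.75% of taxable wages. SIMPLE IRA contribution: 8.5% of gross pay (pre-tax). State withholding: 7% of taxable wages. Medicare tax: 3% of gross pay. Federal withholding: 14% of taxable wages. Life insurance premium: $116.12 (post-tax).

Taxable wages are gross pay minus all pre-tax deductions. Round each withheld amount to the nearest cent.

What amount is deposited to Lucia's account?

Regular pay: 39 × $31.10 = $1212.90
Overtime pay: 10 × $31.10 × 1.5 = $466.50
Gross pay = $1212.90 + $466.50 = $1679.40
SIMPLE IRA contribution: $1679.40 × 0.085 = $142.75
Taxable wages = $1679.40 − $142.75 = $1536.65
Federal withholding: $1536.65 × 0.14 = $215.13
State withholding: $1536.65 × 0.07 = $107.57
Municipal income tax: $1536.65 × 0.0375 = $57.62
Medicare tax: $1679.40 × 0.03 = $50.38
Life insurance premium: $116.12
Total deductions = $142.75 + $215.13 + $107.57 + $57.62 + $50.38 + $116.12 = $689.57
Net pay = $1679.40 − $689.57 = $989.83

$989.83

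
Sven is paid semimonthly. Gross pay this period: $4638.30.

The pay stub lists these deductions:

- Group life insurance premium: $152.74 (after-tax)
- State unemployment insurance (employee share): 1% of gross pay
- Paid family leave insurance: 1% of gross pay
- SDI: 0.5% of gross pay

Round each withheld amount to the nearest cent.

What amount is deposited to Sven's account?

State unemployment insurance (employee share): $4638.30 × 0.01 = $46.38
Paid family leave insurance: $4638.30 × 0.01 = $46.38
SDI: $4638.30 × 0.005 = $23.19
Group life insurance premium: $152.74
Total deductions = $46.38 + $46.38 + $23.19 + $152.74 = $268.69
Net pay = $4638.30 − $268.69 = $4369.61

$4369.61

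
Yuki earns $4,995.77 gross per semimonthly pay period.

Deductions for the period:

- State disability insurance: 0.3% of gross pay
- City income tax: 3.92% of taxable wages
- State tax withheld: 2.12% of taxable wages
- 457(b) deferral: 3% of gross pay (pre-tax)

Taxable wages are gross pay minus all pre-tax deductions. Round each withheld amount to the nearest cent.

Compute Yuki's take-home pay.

457(b) deferral: $4,995.77 × 0.03 = $149.87
Taxable wages = $4,995.77 − $149.87 = $4,845.90
City income tax: $4,845.90 × 0.0392 = $189.96
State tax withheld: $4,845.90 × 0.0212 = $102.73
State disability insurance: $4,995.77 × 0.003 = $14.99
Total deductions = $149.87 + $189.96 + $102.73 + $14.99 = $457.55
Net pay = $4,995.77 − $457.55 = $4,538.22

$4,538.22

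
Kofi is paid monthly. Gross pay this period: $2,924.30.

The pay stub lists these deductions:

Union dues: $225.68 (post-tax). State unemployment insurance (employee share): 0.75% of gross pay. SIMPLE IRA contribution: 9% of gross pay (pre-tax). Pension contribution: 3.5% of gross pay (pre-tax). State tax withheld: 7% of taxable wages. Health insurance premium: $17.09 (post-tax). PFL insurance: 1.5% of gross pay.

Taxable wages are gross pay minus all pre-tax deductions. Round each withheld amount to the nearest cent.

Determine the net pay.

SIMPLE IRA contribution: $2,924.30 × 0.09 = $263.19
Pension contribution: $2,924.30 × 0.035 = $102.35
Pre-tax total = $263.19 + $102.35 = $365.54
Taxable wages = $2,924.30 − $365.54 = $2,558.76
State tax withheld: $2,558.76 × 0.07 = $179.11
PFL insurance: $2,924.30 × 0.015 = $43.86
State unemployment insurance (employee share): $2,924.30 × 0.0075 = $21.93
Union dues: $225.68
Health insurance premium: $17.09
Total deductions = $263.19 + $102.35 + $179.11 + $43.86 + $21.93 + $225.68 + $17.09 = $853.21
Net pay = $2,924.30 − $853.21 = $2,071.09

$2,071.09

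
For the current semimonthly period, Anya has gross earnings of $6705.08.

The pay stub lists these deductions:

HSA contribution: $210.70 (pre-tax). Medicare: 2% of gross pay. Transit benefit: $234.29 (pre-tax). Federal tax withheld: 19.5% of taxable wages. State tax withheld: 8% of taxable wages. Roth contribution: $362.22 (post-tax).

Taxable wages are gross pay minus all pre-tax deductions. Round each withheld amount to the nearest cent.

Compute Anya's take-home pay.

HSA contribution: $210.70
Transit benefit: $234.29
Pre-tax total = $210.70 + $234.29 = $444.99
Taxable wages = $6705.08 − $444.99 = $6260.09
State tax withheld: $6260.09 × 0.08 = $500.81
Federal tax withheld: $6260.09 × 0.195 = $1220.72
Medicare: $6705.08 × 0.02 = $134.10
Roth contribution: $362.22
Total deductions = $210.70 + $234.29 + $500.81 + $1220.72 + $134.10 + $362.22 = $2662.84
Net pay = $6705.08 − $2662.84 = $4042.24

$4042.24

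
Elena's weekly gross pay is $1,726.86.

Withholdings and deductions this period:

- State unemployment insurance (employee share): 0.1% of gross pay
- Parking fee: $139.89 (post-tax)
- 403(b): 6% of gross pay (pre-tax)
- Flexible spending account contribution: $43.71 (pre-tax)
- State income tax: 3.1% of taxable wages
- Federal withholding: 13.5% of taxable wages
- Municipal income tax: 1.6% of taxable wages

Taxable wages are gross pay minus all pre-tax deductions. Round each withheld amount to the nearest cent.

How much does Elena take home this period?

$1,150.44

403(b): $1,726.86 × 0.06 = $103.61
Flexible spending account contribution: $43.71
Pre-tax total = $103.61 + $43.71 = $147.32
Taxable wages = $1,726.86 − $147.32 = $1,579.54
Municipal income tax: $1,579.54 × 0.016 = $25.27
State income tax: $1,579.54 × 0.031 = $48.97
Federal withholding: $1,579.54 × 0.135 = $213.24
State unemployment insurance (employee share): $1,726.86 × 0.001 = $1.73
Parking fee: $139.89
Total deductions = $103.61 + $43.71 + $25.27 + $48.97 + $213.24 + $1.73 + $139.89 = $576.42
Net pay = $1,726.86 − $576.42 = $1,150.44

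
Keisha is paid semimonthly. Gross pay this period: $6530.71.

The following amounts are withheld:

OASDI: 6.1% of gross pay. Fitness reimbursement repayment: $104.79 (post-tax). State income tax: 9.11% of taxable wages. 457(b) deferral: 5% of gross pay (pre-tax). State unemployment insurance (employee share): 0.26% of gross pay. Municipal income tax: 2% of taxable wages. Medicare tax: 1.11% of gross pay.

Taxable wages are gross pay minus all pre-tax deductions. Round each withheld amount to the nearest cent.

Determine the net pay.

$4922.26

457(b) deferral: $6530.71 × 0.05 = $326.54
Taxable wages = $6530.71 − $326.54 = $6204.17
State income tax: $6204.17 × 0.0911 = $565.20
Municipal income tax: $6204.17 × 0.02 = $124.08
Medicare tax: $6530.71 × 0.0111 = $72.49
State unemployment insurance (employee share): $6530.71 × 0.0026 = $16.98
OASDI: $6530.71 × 0.061 = $398.37
Fitness reimbursement repayment: $104.79
Total deductions = $326.54 + $565.20 + $124.08 + $72.49 + $16.98 + $398.37 + $104.79 = $1608.45
Net pay = $6530.71 − $1608.45 = $4922.26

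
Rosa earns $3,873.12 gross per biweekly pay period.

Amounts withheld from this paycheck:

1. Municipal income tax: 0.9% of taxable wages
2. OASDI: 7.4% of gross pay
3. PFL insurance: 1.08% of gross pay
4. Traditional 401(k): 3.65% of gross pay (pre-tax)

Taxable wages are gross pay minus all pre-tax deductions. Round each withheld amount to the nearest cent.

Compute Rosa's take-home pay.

$3,369.72

Traditional 401(k): $3,873.12 × 0.0365 = $141.37
Taxable wages = $3,873.12 − $141.37 = $3,731.75
Municipal income tax: $3,731.75 × 0.009 = $33.59
PFL insurance: $3,873.12 × 0.0108 = $41.83
OASDI: $3,873.12 × 0.074 = $286.61
Total deductions = $141.37 + $33.59 + $41.83 + $286.61 = $503.40
Net pay = $3,873.12 − $503.40 = $3,369.72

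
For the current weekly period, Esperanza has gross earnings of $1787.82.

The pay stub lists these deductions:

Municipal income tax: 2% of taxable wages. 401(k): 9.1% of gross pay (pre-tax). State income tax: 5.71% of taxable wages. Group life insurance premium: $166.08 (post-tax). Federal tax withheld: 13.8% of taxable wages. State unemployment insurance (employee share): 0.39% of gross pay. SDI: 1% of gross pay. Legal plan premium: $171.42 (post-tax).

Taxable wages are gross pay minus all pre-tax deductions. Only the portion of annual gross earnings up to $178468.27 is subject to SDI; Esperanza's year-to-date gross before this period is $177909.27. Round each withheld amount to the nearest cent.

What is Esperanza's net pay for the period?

$925.51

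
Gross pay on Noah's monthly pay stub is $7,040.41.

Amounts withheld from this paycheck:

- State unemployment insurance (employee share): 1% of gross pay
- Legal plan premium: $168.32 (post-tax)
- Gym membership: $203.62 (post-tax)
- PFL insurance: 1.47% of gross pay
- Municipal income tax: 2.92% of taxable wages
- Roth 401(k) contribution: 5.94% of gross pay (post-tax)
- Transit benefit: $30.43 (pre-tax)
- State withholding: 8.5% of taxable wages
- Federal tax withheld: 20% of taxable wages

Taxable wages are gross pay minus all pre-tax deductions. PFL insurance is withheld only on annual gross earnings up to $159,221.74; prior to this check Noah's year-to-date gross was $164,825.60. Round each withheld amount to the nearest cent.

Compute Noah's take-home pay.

$3,946.90

Transit benefit: $30.43
Taxable wages = $7,040.41 − $30.43 = $7,009.98
Federal tax withheld: $7,009.98 × 0.2 = $1,402.00
Municipal income tax: $7,009.98 × 0.0292 = $204.69
State withholding: $7,009.98 × 0.085 = $595.85
State unemployment insurance (employee share): $7,040.41 × 0.01 = $70.40
PFL insurance: annual cap $159,221.74 already reached (YTD $164,825.60), so $0.00
Roth 401(k) contribution: $7,040.41 × 0.0594 = $418.20
Gym membership: $203.62
Legal plan premium: $168.32
Total deductions = $30.43 + $1,402.00 + $204.69 + $595.85 + $70.40 + $0.00 + $418.20 + $203.62 + $168.32 = $3,093.51
Net pay = $7,040.41 − $3,093.51 = $3,946.90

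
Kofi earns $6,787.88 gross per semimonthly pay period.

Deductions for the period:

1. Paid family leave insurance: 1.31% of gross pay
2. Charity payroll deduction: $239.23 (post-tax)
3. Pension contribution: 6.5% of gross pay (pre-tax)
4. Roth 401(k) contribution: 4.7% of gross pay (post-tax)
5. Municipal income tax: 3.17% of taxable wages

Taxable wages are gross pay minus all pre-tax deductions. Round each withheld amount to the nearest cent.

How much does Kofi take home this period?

Pension contribution: $6,787.88 × 0.065 = $441.21
Taxable wages = $6,787.88 − $441.21 = $6,346.67
Municipal income tax: $6,346.67 × 0.0317 = $201.19
Paid family leave insurance: $6,787.88 × 0.0131 = $88.92
Charity payroll deduction: $239.23
Roth 401(k) contribution: $6,787.88 × 0.047 = $319.03
Total deductions = $441.21 + $201.19 + $88.92 + $239.23 + $319.03 = $1,289.58
Net pay = $6,787.88 − $1,289.58 = $5,498.30

$5,498.30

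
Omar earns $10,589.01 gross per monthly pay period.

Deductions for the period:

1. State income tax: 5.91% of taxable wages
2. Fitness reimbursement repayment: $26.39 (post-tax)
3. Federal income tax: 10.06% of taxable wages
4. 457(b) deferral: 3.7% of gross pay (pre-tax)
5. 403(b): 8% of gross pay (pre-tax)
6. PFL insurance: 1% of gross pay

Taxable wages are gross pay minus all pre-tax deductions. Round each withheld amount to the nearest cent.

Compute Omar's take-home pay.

403(b): $10,589.01 × 0.08 = $847.12
457(b) deferral: $10,589.01 × 0.037 = $391.79
Pre-tax total = $847.12 + $391.79 = $1,238.91
Taxable wages = $10,589.01 − $1,238.91 = $9,350.10
Federal income tax: $9,350.10 × 0.1006 = $940.62
State income tax: $9,350.10 × 0.0591 = $552.59
PFL insurance: $10,589.01 × 0.01 = $105.89
Fitness reimbursement repayment: $26.39
Total deductions = $847.12 + $391.79 + $940.62 + $552.59 + $105.89 + $26.39 = $2,864.40
Net pay = $10,589.01 − $2,864.40 = $7,724.61

$7,724.61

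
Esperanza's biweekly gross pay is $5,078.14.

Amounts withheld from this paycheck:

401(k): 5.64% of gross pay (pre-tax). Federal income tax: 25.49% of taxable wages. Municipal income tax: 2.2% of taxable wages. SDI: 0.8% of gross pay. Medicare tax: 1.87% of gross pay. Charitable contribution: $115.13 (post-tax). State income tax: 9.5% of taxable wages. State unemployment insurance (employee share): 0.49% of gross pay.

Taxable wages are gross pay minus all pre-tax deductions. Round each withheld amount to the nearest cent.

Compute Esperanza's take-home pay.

401(k): $5,078.14 × 0.0564 = $286.41
Taxable wages = $5,078.14 − $286.41 = $4,791.73
Federal income tax: $4,791.73 × 0.2549 = $1,221.41
Municipal income tax: $4,791.73 × 0.022 = $105.42
State income tax: $4,791.73 × 0.095 = $455.21
State unemployment insurance (employee share): $5,078.14 × 0.0049 = $24.88
SDI: $5,078.14 × 0.008 = $40.63
Medicare tax: $5,078.14 × 0.0187 = $94.96
Charitable contribution: $115.13
Total deductions = $286.41 + $1,221.41 + $105.42 + $455.21 + $24.88 + $40.63 + $94.96 + $115.13 = $2,344.05
Net pay = $5,078.14 − $2,344.05 = $2,734.09

$2,734.09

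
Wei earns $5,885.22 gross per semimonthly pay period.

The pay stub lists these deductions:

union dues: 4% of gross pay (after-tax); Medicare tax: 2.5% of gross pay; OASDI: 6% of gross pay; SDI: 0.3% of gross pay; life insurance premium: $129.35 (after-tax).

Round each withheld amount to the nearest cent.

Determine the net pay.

$5,002.56

OASDI: $5,885.22 × 0.06 = $353.11
SDI: $5,885.22 × 0.003 = $17.66
Medicare tax: $5,885.22 × 0.025 = $147.13
Union dues: $5,885.22 × 0.04 = $235.41
Life insurance premium: $129.35
Total deductions = $353.11 + $17.66 + $147.13 + $235.41 + $129.35 = $882.66
Net pay = $5,885.22 − $882.66 = $5,002.56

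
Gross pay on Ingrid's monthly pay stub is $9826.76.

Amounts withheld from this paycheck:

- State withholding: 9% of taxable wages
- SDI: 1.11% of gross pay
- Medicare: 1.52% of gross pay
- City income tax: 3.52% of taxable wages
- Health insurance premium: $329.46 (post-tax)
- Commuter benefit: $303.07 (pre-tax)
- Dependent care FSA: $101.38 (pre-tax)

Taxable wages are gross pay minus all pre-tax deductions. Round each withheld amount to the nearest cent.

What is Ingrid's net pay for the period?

$7654.72

Commuter benefit: $303.07
Dependent care FSA: $101.38
Pre-tax total = $303.07 + $101.38 = $404.45
Taxable wages = $9826.76 − $404.45 = $9422.31
State withholding: $9422.31 × 0.09 = $848.01
City income tax: $9422.31 × 0.0352 = $331.67
SDI: $9826.76 × 0.0111 = $109.08
Medicare: $9826.76 × 0.0152 = $149.37
Health insurance premium: $329.46
Total deductions = $303.07 + $101.38 + $848.01 + $331.67 + $109.08 + $149.37 + $329.46 = $2172.04
Net pay = $9826.76 − $2172.04 = $7654.72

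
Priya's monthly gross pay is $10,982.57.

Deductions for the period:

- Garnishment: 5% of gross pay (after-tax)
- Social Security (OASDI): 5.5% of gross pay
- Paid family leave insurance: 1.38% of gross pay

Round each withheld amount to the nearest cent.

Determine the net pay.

$9,677.84

Paid family leave insurance: $10,982.57 × 0.0138 = $151.56
Social Security (OASDI): $10,982.57 × 0.055 = $604.04
Garnishment: $10,982.57 × 0.05 = $549.13
Total deductions = $151.56 + $604.04 + $549.13 = $1,304.73
Net pay = $10,982.57 − $1,304.73 = $9,677.84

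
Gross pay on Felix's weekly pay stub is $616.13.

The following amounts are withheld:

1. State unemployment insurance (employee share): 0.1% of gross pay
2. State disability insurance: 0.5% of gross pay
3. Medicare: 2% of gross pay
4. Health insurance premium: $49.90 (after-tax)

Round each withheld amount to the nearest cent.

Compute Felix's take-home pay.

State disability insurance: $616.13 × 0.005 = $3.08
State unemployment insurance (employee share): $616.13 × 0.001 = $0.62
Medicare: $616.13 × 0.02 = $12.32
Health insurance premium: $49.90
Total deductions = $3.08 + $0.62 + $12.32 + $49.90 = $65.92
Net pay = $616.13 − $65.92 = $550.21

$550.21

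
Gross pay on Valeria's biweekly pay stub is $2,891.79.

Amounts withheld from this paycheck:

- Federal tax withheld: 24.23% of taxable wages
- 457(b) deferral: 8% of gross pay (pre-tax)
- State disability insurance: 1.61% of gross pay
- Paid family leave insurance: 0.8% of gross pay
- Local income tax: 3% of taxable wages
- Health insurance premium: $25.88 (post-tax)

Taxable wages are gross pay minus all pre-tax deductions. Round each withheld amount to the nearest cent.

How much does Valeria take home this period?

457(b) deferral: $2,891.79 × 0.08 = $231.34
Taxable wages = $2,891.79 − $231.34 = $2,660.45
Federal tax withheld: $2,660.45 × 0.2423 = $644.63
Local income tax: $2,660.45 × 0.03 = $79.81
Paid family leave insurance: $2,891.79 × 0.008 = $23.13
State disability insurance: $2,891.79 × 0.0161 = $46.56
Health insurance premium: $25.88
Total deductions = $231.34 + $644.63 + $79.81 + $23.13 + $46.56 + $25.88 = $1,051.35
Net pay = $2,891.79 − $1,051.35 = $1,840.44

$1,840.44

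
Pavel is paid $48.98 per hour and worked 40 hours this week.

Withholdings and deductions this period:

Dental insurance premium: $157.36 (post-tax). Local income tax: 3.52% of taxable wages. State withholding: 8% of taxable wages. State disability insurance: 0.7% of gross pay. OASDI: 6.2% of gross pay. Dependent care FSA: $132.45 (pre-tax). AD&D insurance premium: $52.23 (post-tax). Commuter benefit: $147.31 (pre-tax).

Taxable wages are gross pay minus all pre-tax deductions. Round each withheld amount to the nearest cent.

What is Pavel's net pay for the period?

Gross pay: 40 × $48.98 = $1,959.20
Dependent care FSA: $132.45
Commuter benefit: $147.31
Pre-tax total = $132.45 + $147.31 = $279.76
Taxable wages = $1,959.20 − $279.76 = $1,679.44
Local income tax: $1,679.44 × 0.0352 = $59.12
State withholding: $1,679.44 × 0.08 = $134.36
State disability insurance: $1,959.20 × 0.007 = $13.71
OASDI: $1,959.20 × 0.062 = $121.47
Dental insurance premium: $157.36
AD&D insurance premium: $52.23
Total deductions = $132.45 + $147.31 + $59.12 + $134.36 + $13.71 + $121.47 + $157.36 + $52.23 = $818.01
Net pay = $1,959.20 − $818.01 = $1,141.19

$1,141.19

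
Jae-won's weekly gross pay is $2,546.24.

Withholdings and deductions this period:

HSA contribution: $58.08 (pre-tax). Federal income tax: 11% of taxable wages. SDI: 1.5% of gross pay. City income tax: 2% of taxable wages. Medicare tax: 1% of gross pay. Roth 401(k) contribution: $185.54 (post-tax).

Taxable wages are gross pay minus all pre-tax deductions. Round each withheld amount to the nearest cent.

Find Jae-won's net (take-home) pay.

$1,915.51

HSA contribution: $58.08
Taxable wages = $2,546.24 − $58.08 = $2,488.16
Federal income tax: $2,488.16 × 0.11 = $273.70
City income tax: $2,488.16 × 0.02 = $49.76
Medicare tax: $2,546.24 × 0.01 = $25.46
SDI: $2,546.24 × 0.015 = $38.19
Roth 401(k) contribution: $185.54
Total deductions = $58.08 + $273.70 + $49.76 + $25.46 + $38.19 + $185.54 = $630.73
Net pay = $2,546.24 − $630.73 = $1,915.51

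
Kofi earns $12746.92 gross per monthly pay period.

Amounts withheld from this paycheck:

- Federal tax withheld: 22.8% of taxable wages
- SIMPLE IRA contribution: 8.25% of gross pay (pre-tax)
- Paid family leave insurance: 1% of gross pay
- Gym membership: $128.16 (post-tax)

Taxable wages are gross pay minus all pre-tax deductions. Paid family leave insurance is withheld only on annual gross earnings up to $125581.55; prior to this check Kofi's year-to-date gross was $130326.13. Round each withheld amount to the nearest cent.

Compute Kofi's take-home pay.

SIMPLE IRA contribution: $12746.92 × 0.0825 = $1051.62
Taxable wages = $12746.92 − $1051.62 = $11695.30
Federal tax withheld: $11695.30 × 0.228 = $2666.53
Paid family leave insurance: annual cap $125581.55 already reached (YTD $130326.13), so $0.00
Gym membership: $128.16
Total deductions = $1051.62 + $2666.53 + $0.00 + $128.16 = $3846.31
Net pay = $12746.92 − $3846.31 = $8900.61

$8900.61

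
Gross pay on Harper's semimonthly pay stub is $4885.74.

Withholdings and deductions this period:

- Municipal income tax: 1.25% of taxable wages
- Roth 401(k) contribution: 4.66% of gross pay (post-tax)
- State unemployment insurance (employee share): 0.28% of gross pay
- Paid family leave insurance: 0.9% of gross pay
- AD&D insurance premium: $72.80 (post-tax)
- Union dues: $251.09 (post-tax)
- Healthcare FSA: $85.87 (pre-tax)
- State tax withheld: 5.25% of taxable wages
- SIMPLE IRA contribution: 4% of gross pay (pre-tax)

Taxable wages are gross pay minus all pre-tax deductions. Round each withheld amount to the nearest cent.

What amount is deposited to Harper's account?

$3695.93

SIMPLE IRA contribution: $4885.74 × 0.04 = $195.43
Healthcare FSA: $85.87
Pre-tax total = $195.43 + $85.87 = $281.30
Taxable wages = $4885.74 − $281.30 = $4604.44
Municipal income tax: $4604.44 × 0.0125 = $57.56
State tax withheld: $4604.44 × 0.0525 = $241.73
State unemployment insurance (employee share): $4885.74 × 0.0028 = $13.68
Paid family leave insurance: $4885.74 × 0.009 = $43.97
Union dues: $251.09
Roth 401(k) contribution: $4885.74 × 0.0466 = $227.68
AD&D insurance premium: $72.80
Total deductions = $195.43 + $85.87 + $57.56 + $241.73 + $13.68 + $43.97 + $251.09 + $227.68 + $72.80 = $1189.81
Net pay = $4885.74 − $1189.81 = $3695.93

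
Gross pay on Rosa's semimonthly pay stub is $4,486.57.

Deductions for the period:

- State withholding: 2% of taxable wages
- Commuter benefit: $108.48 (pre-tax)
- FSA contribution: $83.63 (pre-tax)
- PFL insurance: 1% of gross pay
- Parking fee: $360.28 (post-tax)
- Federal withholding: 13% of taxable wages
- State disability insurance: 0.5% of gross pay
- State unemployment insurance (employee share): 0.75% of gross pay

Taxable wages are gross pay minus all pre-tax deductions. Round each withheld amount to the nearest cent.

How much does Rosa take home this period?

$3,189.06

Commuter benefit: $108.48
FSA contribution: $83.63
Pre-tax total = $108.48 + $83.63 = $192.11
Taxable wages = $4,486.57 − $192.11 = $4,294.46
State withholding: $4,294.46 × 0.02 = $85.89
Federal withholding: $4,294.46 × 0.13 = $558.28
State disability insurance: $4,486.57 × 0.005 = $22.43
PFL insurance: $4,486.57 × 0.01 = $44.87
State unemployment insurance (employee share): $4,486.57 × 0.0075 = $33.65
Parking fee: $360.28
Total deductions = $108.48 + $83.63 + $85.89 + $558.28 + $22.43 + $44.87 + $33.65 + $360.28 = $1,297.51
Net pay = $4,486.57 − $1,297.51 = $3,189.06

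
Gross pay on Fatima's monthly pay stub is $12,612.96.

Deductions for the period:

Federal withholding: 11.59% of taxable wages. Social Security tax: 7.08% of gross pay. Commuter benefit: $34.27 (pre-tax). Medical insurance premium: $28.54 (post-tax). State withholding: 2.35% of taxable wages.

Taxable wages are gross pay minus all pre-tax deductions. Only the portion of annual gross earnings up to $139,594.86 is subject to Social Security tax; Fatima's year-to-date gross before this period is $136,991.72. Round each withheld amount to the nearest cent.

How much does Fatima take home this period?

$10,612.38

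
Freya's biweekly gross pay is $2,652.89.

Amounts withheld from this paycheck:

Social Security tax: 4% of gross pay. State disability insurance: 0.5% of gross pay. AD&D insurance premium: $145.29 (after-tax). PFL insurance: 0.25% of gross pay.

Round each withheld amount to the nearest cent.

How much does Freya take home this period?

State disability insurance: $2,652.89 × 0.005 = $13.26
PFL insurance: $2,652.89 × 0.0025 = $6.63
Social Security tax: $2,652.89 × 0.04 = $106.12
AD&D insurance premium: $145.29
Total deductions = $13.26 + $6.63 + $106.12 + $145.29 = $271.30
Net pay = $2,652.89 − $271.30 = $2,381.59

$2,381.59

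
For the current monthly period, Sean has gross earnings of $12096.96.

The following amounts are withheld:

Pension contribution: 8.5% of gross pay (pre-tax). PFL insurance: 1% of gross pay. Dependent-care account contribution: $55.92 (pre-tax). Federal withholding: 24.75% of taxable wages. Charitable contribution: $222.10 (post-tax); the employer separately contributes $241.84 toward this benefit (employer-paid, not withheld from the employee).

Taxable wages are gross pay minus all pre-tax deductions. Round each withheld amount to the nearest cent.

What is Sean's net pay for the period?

$7944.06

Pension contribution: $12096.96 × 0.085 = $1028.24
Dependent-care account contribution: $55.92
Pre-tax total = $1028.24 + $55.92 = $1084.16
Taxable wages = $12096.96 − $1084.16 = $11012.80
Federal withholding: $11012.80 × 0.2475 = $2725.67
PFL insurance: $12096.96 × 0.01 = $120.97
Charitable contribution: $222.10
(Employer's $241.84 toward charitable contribution is not withheld from the employee.)
Total deductions = $1028.24 + $55.92 + $2725.67 + $120.97 + $222.10 = $4152.90
Net pay = $12096.96 − $4152.90 = $7944.06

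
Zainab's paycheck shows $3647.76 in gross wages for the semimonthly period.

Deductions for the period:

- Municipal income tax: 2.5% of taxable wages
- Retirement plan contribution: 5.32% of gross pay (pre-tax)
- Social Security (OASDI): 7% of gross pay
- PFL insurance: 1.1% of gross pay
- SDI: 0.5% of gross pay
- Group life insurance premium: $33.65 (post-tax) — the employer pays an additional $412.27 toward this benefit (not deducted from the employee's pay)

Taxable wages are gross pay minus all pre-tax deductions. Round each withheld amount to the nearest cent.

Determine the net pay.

$3020.00

Retirement plan contribution: $3647.76 × 0.0532 = $194.06
Taxable wages = $3647.76 − $194.06 = $3453.70
Municipal income tax: $3453.70 × 0.025 = $86.34
Social Security (OASDI): $3647.76 × 0.07 = $255.34
SDI: $3647.76 × 0.005 = $18.24
PFL insurance: $3647.76 × 0.011 = $40.13
Group life insurance premium: $33.65
(Employer's $412.27 toward group life insurance premium is not withheld from the employee.)
Total deductions = $194.06 + $86.34 + $255.34 + $18.24 + $40.13 + $33.65 = $627.76
Net pay = $3647.76 − $627.76 = $3020.00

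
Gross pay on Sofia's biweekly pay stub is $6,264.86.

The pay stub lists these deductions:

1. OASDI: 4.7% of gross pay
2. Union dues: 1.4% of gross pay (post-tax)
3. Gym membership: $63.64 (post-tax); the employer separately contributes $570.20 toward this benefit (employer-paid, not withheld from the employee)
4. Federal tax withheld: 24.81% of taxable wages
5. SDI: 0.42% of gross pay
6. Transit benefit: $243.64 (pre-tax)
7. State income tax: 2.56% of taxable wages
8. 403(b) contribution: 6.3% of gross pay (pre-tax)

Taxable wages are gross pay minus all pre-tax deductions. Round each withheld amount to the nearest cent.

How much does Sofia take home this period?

$3,614.44

403(b) contribution: $6,264.86 × 0.063 = $394.69
Transit benefit: $243.64
Pre-tax total = $394.69 + $243.64 = $638.33
Taxable wages = $6,264.86 − $638.33 = $5,626.53
State income tax: $5,626.53 × 0.0256 = $144.04
Federal tax withheld: $5,626.53 × 0.2481 = $1,395.94
SDI: $6,264.86 × 0.0042 = $26.31
OASDI: $6,264.86 × 0.047 = $294.45
Union dues: $6,264.86 × 0.014 = $87.71
Gym membership: $63.64
(Employer's $570.20 toward gym membership is not withheld from the employee.)
Total deductions = $394.69 + $243.64 + $144.04 + $1,395.94 + $26.31 + $294.45 + $87.71 + $63.64 = $2,650.42
Net pay = $6,264.86 − $2,650.42 = $3,614.44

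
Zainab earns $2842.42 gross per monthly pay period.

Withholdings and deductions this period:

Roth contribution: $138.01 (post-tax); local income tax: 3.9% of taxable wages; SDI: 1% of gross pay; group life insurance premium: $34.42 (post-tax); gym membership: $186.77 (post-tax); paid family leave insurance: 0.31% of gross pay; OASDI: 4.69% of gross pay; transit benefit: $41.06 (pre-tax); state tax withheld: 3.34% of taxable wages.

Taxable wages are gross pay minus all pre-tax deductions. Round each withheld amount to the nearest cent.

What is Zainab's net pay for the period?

$2068.80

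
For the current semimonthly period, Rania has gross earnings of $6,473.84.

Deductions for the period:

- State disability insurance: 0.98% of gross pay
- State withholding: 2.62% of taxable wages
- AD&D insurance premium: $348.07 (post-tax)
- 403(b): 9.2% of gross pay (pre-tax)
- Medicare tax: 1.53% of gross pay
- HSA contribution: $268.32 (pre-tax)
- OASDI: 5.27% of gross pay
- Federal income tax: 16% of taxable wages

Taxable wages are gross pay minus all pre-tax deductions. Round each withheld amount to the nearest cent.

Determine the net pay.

$3,713.63

HSA contribution: $268.32
403(b): $6,473.84 × 0.092 = $595.59
Pre-tax total = $268.32 + $595.59 = $863.91
Taxable wages = $6,473.84 − $863.91 = $5,609.93
State withholding: $5,609.93 × 0.0262 = $146.98
Federal income tax: $5,609.93 × 0.16 = $897.59
State disability insurance: $6,473.84 × 0.0098 = $63.44
OASDI: $6,473.84 × 0.0527 = $341.17
Medicare tax: $6,473.84 × 0.0153 = $99.05
AD&D insurance premium: $348.07
Total deductions = $268.32 + $595.59 + $146.98 + $897.59 + $63.44 + $341.17 + $99.05 + $348.07 = $2,760.21
Net pay = $6,473.84 − $2,760.21 = $3,713.63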